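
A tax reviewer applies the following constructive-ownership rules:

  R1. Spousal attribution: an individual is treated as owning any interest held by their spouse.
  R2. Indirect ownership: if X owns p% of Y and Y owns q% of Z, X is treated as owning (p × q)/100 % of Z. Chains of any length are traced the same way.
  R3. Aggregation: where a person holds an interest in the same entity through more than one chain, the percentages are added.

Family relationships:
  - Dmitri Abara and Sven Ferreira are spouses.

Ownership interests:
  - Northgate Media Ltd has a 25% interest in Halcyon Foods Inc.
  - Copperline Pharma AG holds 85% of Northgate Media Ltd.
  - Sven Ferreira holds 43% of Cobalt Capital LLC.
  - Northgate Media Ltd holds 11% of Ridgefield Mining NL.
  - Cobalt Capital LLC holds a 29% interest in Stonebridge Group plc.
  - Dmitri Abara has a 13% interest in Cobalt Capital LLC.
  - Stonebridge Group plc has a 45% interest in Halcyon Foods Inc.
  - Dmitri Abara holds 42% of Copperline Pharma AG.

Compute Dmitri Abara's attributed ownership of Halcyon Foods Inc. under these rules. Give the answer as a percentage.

16.233%

By spousal attribution (R1), Dmitri Abara is treated as also owning Sven Ferreira's interest in Cobalt Capital LLC, giving 13% + 43% = 56%.
Chain via Cobalt Capital LLC → Stonebridge Group plc (R2): 56% × 29% × 45% = 7.308% of Halcyon Foods Inc.
Chain via Copperline Pharma AG → Northgate Media Ltd (R2): 42% × 85% × 25% = 8.925% of Halcyon Foods Inc.
Aggregating (R3): 7.308% + 8.925% = 16.233%.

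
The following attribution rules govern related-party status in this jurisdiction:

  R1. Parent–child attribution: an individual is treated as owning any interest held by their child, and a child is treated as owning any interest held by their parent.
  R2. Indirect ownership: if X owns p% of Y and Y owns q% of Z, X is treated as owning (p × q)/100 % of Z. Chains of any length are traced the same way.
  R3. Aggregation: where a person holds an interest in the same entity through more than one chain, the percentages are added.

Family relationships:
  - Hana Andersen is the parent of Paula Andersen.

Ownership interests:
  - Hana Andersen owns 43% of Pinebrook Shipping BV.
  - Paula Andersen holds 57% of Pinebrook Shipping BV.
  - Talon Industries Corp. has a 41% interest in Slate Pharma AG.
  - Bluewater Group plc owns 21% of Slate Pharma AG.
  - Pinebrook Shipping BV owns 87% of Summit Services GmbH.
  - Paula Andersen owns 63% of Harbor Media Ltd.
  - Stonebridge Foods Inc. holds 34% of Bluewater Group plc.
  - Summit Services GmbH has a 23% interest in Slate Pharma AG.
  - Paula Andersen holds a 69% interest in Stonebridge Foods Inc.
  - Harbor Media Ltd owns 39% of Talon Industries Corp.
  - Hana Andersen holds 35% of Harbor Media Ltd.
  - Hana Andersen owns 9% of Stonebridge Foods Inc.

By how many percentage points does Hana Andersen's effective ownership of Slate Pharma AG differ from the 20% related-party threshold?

By parent–child attribution (R1), Hana Andersen is treated as also owning Paula Andersen's interest in Stonebridge Foods Inc, giving 9% + 69% = 78%.
By parent–child attribution (R1), Hana Andersen is treated as also owning Paula Andersen's interest in Harbor Media Ltd, giving 35% + 63% = 98%.
By parent–child attribution (R1), Hana Andersen is treated as also owning Paula Andersen's interest in Pinebrook Shipping BV, giving 43% + 57% = 100%.
Chain via Stonebridge Foods Inc. → Bluewater Group plc (R2): 78% × 34% × 21% = 5.5692% of Slate Pharma AG.
Chain via Harbor Media Ltd → Talon Industries Corp. (R2): 98% × 39% × 41% = 15.6702% of Slate Pharma AG.
Chain via Pinebrook Shipping BV → Summit Services GmbH (R2): 100% × 87% × 23% = 20.01% of Slate Pharma AG.
Aggregating (R3): 5.5692% + 15.6702% + 20.01% = 41.2494%.
41.2494% exceeds the 20% threshold by 21.2494 percentage points.

21.2494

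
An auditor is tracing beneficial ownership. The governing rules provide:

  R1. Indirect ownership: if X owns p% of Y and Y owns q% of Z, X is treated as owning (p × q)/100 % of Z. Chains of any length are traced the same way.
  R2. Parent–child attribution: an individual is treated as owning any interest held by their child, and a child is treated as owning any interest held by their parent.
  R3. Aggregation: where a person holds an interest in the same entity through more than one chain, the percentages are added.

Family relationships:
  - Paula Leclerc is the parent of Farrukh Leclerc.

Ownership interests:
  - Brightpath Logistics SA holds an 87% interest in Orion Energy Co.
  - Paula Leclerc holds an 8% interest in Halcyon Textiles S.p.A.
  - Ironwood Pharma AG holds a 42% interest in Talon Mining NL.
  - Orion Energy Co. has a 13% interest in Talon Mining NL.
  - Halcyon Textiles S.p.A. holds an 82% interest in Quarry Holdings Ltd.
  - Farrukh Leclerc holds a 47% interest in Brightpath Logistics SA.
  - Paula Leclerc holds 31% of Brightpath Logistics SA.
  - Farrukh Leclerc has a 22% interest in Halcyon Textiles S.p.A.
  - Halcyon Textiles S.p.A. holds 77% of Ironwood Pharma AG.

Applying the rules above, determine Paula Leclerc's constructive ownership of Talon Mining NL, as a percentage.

By parent–child attribution (R2), Paula Leclerc is treated as also owning Farrukh Leclerc's interest in Halcyon Textiles S.p.A, giving 8% + 22% = 30%.
By parent–child attribution (R2), Paula Leclerc is treated as also owning Farrukh Leclerc's interest in Brightpath Logistics SA, giving 31% + 47% = 78%.
Chain via Halcyon Textiles S.p.A. → Ironwood Pharma AG (R1): 30% × 77% × 42% = 9.702% of Talon Mining NL.
Chain via Brightpath Logistics SA → Orion Energy Co. (R1): 78% × 87% × 13% = 8.8218% of Talon Mining NL.
Aggregating (R3): 9.702% + 8.8218% = 18.5238%.

18.5238%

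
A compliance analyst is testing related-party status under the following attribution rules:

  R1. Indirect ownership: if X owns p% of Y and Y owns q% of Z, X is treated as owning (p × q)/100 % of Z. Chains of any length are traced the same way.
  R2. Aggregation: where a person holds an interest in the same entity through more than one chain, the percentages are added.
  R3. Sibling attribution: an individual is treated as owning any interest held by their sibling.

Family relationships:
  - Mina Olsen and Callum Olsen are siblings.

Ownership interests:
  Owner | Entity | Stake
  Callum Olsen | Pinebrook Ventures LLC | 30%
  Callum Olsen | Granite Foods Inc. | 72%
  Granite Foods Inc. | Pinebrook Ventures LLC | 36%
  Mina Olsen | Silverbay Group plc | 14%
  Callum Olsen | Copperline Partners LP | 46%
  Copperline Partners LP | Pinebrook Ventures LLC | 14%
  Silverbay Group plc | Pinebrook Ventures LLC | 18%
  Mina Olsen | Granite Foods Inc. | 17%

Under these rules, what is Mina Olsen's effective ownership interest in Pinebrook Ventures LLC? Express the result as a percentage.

By sibling attribution (R3), Mina Olsen is treated as also owning Callum Olsen's interest in Granite Foods Inc, giving 17% + 72% = 89%.
By sibling attribution (R3), Mina Olsen is treated as owning Callum Olsen's 46% interest in Copperline Partners LP.
By sibling attribution (R3), Mina Olsen is treated as owning Callum Olsen's 30% interest in Pinebrook Ventures LLC.
Chain via Silverbay Group plc (R1): 14% × 18% = 2.52% of Pinebrook Ventures LLC.
Chain via Granite Foods Inc. (R1): 89% × 36% = 32.04% of Pinebrook Ventures LLC.
Chain via Copperline Partners LP (R1): 46% × 14% = 6.44% of Pinebrook Ventures LLC.
Direct interest in Pinebrook Ventures LLC: 30%.
Aggregating (R2): 2.52% + 32.04% + 6.44% + 30% = 71%.

71%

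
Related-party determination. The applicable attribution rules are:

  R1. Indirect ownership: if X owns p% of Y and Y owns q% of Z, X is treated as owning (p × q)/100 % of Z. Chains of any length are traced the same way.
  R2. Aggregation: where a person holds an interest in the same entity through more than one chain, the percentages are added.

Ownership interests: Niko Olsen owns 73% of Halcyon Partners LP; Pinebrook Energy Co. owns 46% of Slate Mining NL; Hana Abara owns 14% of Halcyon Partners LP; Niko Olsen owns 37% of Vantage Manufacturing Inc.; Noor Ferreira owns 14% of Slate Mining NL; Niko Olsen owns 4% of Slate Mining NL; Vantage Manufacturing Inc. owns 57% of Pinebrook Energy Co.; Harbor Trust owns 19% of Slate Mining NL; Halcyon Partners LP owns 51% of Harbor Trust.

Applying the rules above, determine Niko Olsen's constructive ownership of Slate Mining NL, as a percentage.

20.7751%

Chain via Halcyon Partners LP → Harbor Trust (R1): 73% × 51% × 19% = 7.0737% of Slate Mining NL.
Chain via Vantage Manufacturing Inc. → Pinebrook Energy Co. (R1): 37% × 57% × 46% = 9.7014% of Slate Mining NL.
Direct interest in Slate Mining NL: 4%.
Aggregating (R2): 7.0737% + 9.7014% + 4% = 20.7751%.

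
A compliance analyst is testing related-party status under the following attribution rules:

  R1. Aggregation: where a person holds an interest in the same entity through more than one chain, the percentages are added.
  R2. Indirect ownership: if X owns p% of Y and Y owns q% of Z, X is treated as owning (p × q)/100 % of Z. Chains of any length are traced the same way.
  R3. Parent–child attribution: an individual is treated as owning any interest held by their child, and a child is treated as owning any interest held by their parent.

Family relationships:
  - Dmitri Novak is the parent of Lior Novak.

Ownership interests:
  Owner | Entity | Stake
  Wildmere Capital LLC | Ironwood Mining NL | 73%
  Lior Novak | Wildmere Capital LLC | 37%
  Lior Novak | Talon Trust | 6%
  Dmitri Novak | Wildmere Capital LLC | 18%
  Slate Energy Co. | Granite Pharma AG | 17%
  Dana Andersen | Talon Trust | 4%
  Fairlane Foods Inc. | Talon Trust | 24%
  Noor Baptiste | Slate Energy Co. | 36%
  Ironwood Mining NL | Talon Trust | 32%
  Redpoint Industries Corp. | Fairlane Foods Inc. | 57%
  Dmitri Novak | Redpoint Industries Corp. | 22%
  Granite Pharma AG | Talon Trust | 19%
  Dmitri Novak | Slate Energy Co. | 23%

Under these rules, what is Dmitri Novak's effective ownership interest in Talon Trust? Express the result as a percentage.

22.6005%

By parent–child attribution (R3), Dmitri Novak is treated as also owning Lior Novak's interest in Wildmere Capital LLC, giving 18% + 37% = 55%.
By parent–child attribution (R3), Dmitri Novak is treated as owning Lior Novak's 6% interest in Talon Trust.
Chain via Redpoint Industries Corp. → Fairlane Foods Inc. (R2): 22% × 57% × 24% = 3.0096% of Talon Trust.
Chain via Wildmere Capital LLC → Ironwood Mining NL (R2): 55% × 73% × 32% = 12.848% of Talon Trust.
Chain via Slate Energy Co. → Granite Pharma AG (R2): 23% × 17% × 19% = 0.7429% of Talon Trust.
Direct interest in Talon Trust: 6%.
Aggregating (R1): 3.0096% + 12.848% + 0.7429% + 6% = 22.6005%.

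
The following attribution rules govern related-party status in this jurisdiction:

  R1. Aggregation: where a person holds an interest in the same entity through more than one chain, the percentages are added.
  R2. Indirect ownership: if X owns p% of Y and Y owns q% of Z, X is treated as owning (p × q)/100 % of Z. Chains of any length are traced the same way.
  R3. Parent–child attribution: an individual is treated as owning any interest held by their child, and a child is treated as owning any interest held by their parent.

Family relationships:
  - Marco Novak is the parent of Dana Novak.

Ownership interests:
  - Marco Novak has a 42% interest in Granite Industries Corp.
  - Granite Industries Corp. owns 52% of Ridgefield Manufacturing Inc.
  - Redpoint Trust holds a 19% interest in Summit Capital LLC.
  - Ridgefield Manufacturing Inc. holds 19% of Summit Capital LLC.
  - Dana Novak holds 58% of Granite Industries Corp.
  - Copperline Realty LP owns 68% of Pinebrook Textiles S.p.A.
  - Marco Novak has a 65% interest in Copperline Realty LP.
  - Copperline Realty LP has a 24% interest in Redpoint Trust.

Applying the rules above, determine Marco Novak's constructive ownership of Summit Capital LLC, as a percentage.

By parent–child attribution (R3), Marco Novak is treated as also owning Dana Novak's interest in Granite Industries Corp, giving 42% + 58% = 100%.
Chain via Granite Industries Corp. → Ridgefield Manufacturing Inc. (R2): 100% × 52% × 19% = 9.88% of Summit Capital LLC.
Chain via Copperline Realty LP → Redpoint Trust (R2): 65% × 24% × 19% = 2.964% of Summit Capital LLC.
Aggregating (R1): 9.88% + 2.964% = 12.844%.

12.844%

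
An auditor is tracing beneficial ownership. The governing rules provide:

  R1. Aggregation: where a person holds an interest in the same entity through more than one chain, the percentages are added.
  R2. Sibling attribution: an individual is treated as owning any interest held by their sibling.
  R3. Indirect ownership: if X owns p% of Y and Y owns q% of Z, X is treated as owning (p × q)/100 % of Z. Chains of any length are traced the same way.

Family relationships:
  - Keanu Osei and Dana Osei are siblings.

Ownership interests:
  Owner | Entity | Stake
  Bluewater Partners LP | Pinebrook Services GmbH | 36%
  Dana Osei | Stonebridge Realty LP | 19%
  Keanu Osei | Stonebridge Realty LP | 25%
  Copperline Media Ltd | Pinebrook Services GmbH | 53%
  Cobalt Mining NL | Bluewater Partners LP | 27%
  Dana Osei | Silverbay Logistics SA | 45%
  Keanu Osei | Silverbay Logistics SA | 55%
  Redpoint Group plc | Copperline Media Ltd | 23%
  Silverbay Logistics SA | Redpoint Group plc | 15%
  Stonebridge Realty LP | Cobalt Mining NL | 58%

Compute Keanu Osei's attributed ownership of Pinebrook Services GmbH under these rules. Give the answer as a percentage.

By sibling attribution (R2), Keanu Osei is treated as also owning Dana Osei's interest in Stonebridge Realty LP, giving 25% + 19% = 44%.
By sibling attribution (R2), Keanu Osei is treated as also owning Dana Osei's interest in Silverbay Logistics SA, giving 55% + 45% = 100%.
Chain via Stonebridge Realty LP → Cobalt Mining NL → Bluewater Partners LP (R3): 44% × 58% × 27% × 36% = 2.480544% of Pinebrook Services GmbH.
Chain via Silverbay Logistics SA → Redpoint Group plc → Copperline Media Ltd (R3): 100% × 15% × 23% × 53% = 1.8285% of Pinebrook Services GmbH.
Aggregating (R1): 2.480544% + 1.8285% = 4.309044%.

4.309044%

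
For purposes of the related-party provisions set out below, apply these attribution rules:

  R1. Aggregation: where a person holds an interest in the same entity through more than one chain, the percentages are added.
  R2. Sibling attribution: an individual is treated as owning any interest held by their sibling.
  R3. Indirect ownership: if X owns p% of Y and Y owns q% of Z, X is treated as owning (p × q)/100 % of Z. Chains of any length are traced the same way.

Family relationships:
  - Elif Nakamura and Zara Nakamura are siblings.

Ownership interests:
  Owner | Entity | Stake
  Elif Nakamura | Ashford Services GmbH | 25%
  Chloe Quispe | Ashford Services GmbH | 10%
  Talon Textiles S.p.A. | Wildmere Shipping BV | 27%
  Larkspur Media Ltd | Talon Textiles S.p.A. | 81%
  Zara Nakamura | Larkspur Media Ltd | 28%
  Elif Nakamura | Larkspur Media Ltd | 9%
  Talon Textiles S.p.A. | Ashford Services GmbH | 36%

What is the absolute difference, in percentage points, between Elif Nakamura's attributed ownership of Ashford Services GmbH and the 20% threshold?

15.7892

By sibling attribution (R2), Elif Nakamura is treated as also owning Zara Nakamura's interest in Larkspur Media Ltd, giving 9% + 28% = 37%.
Chain via Larkspur Media Ltd → Talon Textiles S.p.A. (R3): 37% × 81% × 36% = 10.7892% of Ashford Services GmbH.
Direct interest in Ashford Services GmbH: 25%.
Aggregating (R1): 10.7892% + 25% = 35.7892%.
35.7892% exceeds the 20% threshold by 15.7892 percentage points.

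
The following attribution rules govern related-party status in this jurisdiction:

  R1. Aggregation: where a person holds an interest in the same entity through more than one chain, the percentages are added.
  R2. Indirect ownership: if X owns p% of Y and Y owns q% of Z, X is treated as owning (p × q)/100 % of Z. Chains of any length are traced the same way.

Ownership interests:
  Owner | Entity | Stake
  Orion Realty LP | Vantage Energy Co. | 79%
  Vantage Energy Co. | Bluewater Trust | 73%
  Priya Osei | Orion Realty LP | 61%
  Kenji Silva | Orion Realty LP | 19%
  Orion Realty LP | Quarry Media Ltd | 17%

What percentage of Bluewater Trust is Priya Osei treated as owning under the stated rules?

35.1787%

Chain via Orion Realty LP → Vantage Energy Co. (R2): 61% × 79% × 73% = 35.1787% of Bluewater Trust.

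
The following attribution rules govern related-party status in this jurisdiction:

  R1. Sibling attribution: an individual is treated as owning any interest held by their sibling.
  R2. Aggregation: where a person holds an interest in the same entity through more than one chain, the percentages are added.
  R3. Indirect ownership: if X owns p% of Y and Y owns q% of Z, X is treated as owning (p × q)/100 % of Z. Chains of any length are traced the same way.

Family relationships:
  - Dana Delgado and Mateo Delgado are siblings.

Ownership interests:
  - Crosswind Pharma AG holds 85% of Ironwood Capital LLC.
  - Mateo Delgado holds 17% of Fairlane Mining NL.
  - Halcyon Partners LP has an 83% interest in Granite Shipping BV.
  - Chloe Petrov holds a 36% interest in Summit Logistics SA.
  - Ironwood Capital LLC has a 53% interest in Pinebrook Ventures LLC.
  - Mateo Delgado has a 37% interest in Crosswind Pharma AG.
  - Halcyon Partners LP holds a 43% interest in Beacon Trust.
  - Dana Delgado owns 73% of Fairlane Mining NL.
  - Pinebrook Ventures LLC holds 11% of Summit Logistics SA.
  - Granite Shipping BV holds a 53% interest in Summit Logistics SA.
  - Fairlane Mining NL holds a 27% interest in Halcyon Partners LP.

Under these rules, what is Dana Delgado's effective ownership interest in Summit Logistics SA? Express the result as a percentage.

12.523105%

By sibling attribution (R1), Dana Delgado is treated as also owning Mateo Delgado's interest in Fairlane Mining NL, giving 73% + 17% = 90%.
By sibling attribution (R1), Dana Delgado is treated as owning Mateo Delgado's 37% interest in Crosswind Pharma AG.
Chain via Fairlane Mining NL → Halcyon Partners LP → Granite Shipping BV (R3): 90% × 27% × 83% × 53% = 10.68957% of Summit Logistics SA.
Chain via Crosswind Pharma AG → Ironwood Capital LLC → Pinebrook Ventures LLC (R3): 37% × 85% × 53% × 11% = 1.833535% of Summit Logistics SA.
Aggregating (R2): 10.68957% + 1.833535% = 12.523105%.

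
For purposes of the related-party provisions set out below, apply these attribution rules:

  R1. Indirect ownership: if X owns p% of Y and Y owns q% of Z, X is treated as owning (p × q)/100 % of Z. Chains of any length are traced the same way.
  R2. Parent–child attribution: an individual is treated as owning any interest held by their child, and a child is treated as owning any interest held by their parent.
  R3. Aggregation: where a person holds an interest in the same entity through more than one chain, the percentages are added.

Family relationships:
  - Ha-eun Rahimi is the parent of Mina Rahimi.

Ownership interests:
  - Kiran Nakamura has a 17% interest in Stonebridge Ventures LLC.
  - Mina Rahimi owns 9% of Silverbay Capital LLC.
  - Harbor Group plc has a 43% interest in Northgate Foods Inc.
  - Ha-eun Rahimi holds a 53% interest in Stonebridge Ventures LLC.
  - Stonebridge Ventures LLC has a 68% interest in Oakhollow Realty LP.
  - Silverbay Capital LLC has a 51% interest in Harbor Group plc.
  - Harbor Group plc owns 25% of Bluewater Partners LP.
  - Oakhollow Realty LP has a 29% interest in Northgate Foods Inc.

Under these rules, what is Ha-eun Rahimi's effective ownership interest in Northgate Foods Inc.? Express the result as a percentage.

12.4253%

By parent–child attribution (R2), Ha-eun Rahimi is treated as owning Mina Rahimi's 9% interest in Silverbay Capital LLC.
Chain via Stonebridge Ventures LLC → Oakhollow Realty LP (R1): 53% × 68% × 29% = 10.4516% of Northgate Foods Inc.
Chain via Silverbay Capital LLC → Harbor Group plc (R1): 9% × 51% × 43% = 1.9737% of Northgate Foods Inc.
Aggregating (R3): 10.4516% + 1.9737% = 12.4253%.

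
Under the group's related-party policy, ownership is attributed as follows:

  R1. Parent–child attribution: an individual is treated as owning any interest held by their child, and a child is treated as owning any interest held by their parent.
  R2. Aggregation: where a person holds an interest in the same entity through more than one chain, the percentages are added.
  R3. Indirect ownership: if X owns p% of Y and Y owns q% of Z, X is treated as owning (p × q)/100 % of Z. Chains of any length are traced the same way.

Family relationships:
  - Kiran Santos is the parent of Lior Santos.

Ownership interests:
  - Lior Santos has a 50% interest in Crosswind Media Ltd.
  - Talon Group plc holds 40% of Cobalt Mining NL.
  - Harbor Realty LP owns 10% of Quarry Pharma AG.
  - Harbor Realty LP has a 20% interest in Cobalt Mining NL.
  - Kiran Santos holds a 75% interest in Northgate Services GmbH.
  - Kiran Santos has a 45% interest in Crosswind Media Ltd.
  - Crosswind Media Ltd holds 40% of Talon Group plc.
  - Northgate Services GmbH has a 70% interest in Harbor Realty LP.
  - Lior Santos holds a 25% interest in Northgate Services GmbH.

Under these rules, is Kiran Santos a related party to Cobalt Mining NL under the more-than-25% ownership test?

By parent–child attribution (R1), Kiran Santos is treated as also owning Lior Santos's interest in Crosswind Media Ltd, giving 45% + 50% = 95%.
By parent–child attribution (R1), Kiran Santos is treated as also owning Lior Santos's interest in Northgate Services GmbH, giving 75% + 25% = 100%.
Chain via Crosswind Media Ltd → Talon Group plc (R3): 95% × 40% × 40% = 15.2% of Cobalt Mining NL.
Chain via Northgate Services GmbH → Harbor Realty LP (R3): 100% × 70% × 20% = 14% of Cobalt Mining NL.
Aggregating (R2): 15.2% + 14% = 29.2%.
29.2% exceeds the 25% threshold, so Kiran is a related party to Cobalt Mining NL.

Yes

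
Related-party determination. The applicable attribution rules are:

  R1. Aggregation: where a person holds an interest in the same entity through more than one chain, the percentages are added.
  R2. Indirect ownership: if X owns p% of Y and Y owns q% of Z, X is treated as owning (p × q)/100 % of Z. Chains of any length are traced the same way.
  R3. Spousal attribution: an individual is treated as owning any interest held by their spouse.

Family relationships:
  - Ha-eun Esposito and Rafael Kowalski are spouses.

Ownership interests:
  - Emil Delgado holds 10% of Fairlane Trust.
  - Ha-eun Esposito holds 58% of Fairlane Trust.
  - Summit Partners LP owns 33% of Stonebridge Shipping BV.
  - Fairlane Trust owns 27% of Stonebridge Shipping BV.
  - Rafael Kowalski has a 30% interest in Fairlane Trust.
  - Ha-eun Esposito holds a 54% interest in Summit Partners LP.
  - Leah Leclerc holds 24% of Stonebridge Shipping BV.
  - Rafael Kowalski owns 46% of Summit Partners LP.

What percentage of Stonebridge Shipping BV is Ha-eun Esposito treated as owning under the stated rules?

By spousal attribution (R3), Ha-eun Esposito is treated as also owning Rafael Kowalski's interest in Fairlane Trust, giving 58% + 30% = 88%.
By spousal attribution (R3), Ha-eun Esposito is treated as also owning Rafael Kowalski's interest in Summit Partners LP, giving 54% + 46% = 100%.
Chain via Fairlane Trust (R2): 88% × 27% = 23.76% of Stonebridge Shipping BV.
Chain via Summit Partners LP (R2): 100% × 33% = 33% of Stonebridge Shipping BV.
Aggregating (R1): 23.76% + 33% = 56.76%.

56.76%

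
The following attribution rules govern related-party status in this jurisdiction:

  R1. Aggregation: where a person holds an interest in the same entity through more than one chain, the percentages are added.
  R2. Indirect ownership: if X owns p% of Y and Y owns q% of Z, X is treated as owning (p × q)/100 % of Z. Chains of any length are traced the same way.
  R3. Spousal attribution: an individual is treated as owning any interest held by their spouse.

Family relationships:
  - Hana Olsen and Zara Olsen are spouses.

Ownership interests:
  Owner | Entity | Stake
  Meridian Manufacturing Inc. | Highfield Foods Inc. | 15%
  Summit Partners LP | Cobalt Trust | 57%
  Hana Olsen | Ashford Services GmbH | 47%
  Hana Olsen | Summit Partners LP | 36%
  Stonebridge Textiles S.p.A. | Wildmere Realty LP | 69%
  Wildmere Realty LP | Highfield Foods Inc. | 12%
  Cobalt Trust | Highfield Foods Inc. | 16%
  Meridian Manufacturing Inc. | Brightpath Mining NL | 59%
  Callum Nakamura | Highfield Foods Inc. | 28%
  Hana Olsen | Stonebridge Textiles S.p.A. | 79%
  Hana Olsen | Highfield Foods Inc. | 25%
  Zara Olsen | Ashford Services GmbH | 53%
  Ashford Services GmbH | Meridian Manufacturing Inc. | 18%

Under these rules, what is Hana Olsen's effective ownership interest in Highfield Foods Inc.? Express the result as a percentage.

By spousal attribution (R3), Hana Olsen is treated as also owning Zara Olsen's interest in Ashford Services GmbH, giving 47% + 53% = 100%.
Chain via Stonebridge Textiles S.p.A. → Wildmere Realty LP (R2): 79% × 69% × 12% = 6.5412% of Highfield Foods Inc.
Chain via Ashford Services GmbH → Meridian Manufacturing Inc. (R2): 100% × 18% × 15% = 2.7% of Highfield Foods Inc.
Chain via Summit Partners LP → Cobalt Trust (R2): 36% × 57% × 16% = 3.2832% of Highfield Foods Inc.
Direct interest in Highfield Foods Inc: 25%.
Aggregating (R1): 6.5412% + 2.7% + 3.2832% + 25% = 37.5244%.

37.5244%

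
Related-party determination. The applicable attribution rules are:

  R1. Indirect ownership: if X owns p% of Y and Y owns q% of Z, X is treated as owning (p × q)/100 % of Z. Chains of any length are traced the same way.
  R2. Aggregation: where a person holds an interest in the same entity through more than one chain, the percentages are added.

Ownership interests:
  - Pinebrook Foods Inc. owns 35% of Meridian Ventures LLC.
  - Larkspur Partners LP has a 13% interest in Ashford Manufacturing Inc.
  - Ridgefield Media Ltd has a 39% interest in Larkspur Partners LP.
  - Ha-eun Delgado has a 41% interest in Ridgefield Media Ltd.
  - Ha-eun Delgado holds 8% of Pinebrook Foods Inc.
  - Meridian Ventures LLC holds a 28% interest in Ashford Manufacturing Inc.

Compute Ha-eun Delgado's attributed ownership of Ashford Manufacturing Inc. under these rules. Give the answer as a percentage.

Chain via Pinebrook Foods Inc. → Meridian Ventures LLC (R1): 8% × 35% × 28% = 0.784% of Ashford Manufacturing Inc.
Chain via Ridgefield Media Ltd → Larkspur Partners LP (R1): 41% × 39% × 13% = 2.0787% of Ashford Manufacturing Inc.
Aggregating (R2): 0.784% + 2.0787% = 2.8627%.

2.8627%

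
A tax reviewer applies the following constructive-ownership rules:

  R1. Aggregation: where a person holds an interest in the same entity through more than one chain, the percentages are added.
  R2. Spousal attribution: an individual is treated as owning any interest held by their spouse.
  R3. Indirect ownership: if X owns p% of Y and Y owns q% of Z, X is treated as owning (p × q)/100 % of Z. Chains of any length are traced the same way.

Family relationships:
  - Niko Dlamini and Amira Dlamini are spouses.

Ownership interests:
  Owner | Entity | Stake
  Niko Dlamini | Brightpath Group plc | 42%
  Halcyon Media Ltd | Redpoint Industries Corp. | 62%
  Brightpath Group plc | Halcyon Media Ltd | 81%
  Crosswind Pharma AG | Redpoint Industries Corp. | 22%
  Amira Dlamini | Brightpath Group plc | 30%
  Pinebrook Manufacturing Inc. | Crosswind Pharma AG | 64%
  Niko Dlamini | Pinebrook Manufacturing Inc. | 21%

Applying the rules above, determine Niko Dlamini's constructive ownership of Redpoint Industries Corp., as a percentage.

By spousal attribution (R2), Niko Dlamini is treated as also owning Amira Dlamini's interest in Brightpath Group plc, giving 42% + 30% = 72%.
Chain via Pinebrook Manufacturing Inc. → Crosswind Pharma AG (R3): 21% × 64% × 22% = 2.9568% of Redpoint Industries Corp.
Chain via Brightpath Group plc → Halcyon Media Ltd (R3): 72% × 81% × 62% = 36.1584% of Redpoint Industries Corp.
Aggregating (R1): 2.9568% + 36.1584% = 39.1152%.

39.1152%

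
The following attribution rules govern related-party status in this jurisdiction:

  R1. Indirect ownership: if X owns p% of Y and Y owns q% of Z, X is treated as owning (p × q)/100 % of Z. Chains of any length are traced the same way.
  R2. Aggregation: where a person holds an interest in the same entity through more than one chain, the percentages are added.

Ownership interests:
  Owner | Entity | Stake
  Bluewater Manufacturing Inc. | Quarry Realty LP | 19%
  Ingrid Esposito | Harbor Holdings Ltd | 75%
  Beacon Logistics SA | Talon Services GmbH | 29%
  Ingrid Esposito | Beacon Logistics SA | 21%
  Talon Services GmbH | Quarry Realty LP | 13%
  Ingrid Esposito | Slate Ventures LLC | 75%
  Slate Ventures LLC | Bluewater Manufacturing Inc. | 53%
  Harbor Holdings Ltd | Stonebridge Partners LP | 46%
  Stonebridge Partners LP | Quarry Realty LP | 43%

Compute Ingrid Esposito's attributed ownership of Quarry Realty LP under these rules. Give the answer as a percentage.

23.1792%

Chain via Harbor Holdings Ltd → Stonebridge Partners LP (R1): 75% × 46% × 43% = 14.835% of Quarry Realty LP.
Chain via Beacon Logistics SA → Talon Services GmbH (R1): 21% × 29% × 13% = 0.7917% of Quarry Realty LP.
Chain via Slate Ventures LLC → Bluewater Manufacturing Inc. (R1): 75% × 53% × 19% = 7.5525% of Quarry Realty LP.
Aggregating (R2): 14.835% + 0.7917% + 7.5525% = 23.1792%.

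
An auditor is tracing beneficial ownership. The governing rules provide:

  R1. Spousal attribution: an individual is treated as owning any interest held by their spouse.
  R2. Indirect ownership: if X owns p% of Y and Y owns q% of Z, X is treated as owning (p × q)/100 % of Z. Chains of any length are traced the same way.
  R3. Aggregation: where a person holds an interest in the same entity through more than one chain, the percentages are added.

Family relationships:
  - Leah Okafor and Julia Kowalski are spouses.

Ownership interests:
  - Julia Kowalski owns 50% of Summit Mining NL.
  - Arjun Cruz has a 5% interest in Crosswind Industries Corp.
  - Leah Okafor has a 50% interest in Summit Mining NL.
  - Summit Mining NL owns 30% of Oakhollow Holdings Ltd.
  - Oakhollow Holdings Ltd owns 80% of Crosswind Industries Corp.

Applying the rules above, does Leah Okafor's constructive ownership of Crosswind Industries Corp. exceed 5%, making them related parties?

By spousal attribution (R1), Leah Okafor is treated as also owning Julia Kowalski's interest in Summit Mining NL, giving 50% + 50% = 100%.
Chain via Summit Mining NL → Oakhollow Holdings Ltd (R2): 100% × 30% × 80% = 24% of Crosswind Industries Corp.
24% exceeds the 5% threshold, so Leah is a related party to Crosswind Industries Corp.

Yes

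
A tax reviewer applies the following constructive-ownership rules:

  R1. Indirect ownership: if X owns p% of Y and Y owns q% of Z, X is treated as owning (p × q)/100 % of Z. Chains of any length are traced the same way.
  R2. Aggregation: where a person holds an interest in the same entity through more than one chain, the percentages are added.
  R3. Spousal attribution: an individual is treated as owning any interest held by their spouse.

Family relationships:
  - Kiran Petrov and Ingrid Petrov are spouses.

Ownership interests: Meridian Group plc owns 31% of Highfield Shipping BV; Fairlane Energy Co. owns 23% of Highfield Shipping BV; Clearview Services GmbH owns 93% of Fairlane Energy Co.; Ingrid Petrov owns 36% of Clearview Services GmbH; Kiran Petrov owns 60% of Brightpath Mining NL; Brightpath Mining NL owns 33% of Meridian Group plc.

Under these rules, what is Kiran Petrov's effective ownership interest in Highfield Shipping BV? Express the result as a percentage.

13.8384%

By spousal attribution (R3), Kiran Petrov is treated as owning Ingrid Petrov's 36% interest in Clearview Services GmbH.
Chain via Brightpath Mining NL → Meridian Group plc (R1): 60% × 33% × 31% = 6.138% of Highfield Shipping BV.
Chain via Clearview Services GmbH → Fairlane Energy Co. (R1): 36% × 93% × 23% = 7.7004% of Highfield Shipping BV.
Aggregating (R2): 6.138% + 7.7004% = 13.8384%.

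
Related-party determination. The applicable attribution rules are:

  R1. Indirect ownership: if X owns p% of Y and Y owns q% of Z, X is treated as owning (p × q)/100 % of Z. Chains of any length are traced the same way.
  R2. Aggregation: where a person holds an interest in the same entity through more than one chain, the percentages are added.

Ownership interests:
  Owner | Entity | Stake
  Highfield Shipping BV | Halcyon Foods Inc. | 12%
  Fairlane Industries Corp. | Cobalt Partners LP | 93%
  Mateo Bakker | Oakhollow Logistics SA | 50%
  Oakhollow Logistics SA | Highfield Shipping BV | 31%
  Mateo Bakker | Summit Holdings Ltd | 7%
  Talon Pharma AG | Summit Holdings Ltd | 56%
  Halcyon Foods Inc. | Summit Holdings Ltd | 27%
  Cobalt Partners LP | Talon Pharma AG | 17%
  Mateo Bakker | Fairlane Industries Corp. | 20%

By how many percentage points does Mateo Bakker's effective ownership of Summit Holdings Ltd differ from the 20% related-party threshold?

10.72708

Chain via Fairlane Industries Corp. → Cobalt Partners LP → Talon Pharma AG (R1): 20% × 93% × 17% × 56% = 1.77072% of Summit Holdings Ltd.
Chain via Oakhollow Logistics SA → Highfield Shipping BV → Halcyon Foods Inc. (R1): 50% × 31% × 12% × 27% = 0.5022% of Summit Holdings Ltd.
Direct interest in Summit Holdings Ltd: 7%.
Aggregating (R2): 1.77072% + 0.5022% + 7% = 9.27292%.
9.27292% falls short of the 20% threshold by 10.72708 percentage points.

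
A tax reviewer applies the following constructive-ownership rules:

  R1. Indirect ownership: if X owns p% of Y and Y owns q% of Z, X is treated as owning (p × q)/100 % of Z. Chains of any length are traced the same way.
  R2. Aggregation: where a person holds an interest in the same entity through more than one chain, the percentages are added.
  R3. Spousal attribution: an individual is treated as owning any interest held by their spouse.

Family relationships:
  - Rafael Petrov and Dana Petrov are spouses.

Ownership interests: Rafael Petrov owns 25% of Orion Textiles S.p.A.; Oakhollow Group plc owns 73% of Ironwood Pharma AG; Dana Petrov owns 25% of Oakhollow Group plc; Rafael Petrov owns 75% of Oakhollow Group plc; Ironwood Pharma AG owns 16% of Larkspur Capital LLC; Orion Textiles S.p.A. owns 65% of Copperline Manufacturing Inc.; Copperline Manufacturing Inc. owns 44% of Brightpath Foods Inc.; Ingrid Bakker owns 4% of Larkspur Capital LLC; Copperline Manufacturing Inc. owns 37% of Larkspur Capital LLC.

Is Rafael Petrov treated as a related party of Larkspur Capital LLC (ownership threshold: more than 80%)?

No

By spousal attribution (R3), Rafael Petrov is treated as also owning Dana Petrov's interest in Oakhollow Group plc, giving 75% + 25% = 100%.
Chain via Orion Textiles S.p.A. → Copperline Manufacturing Inc. (R1): 25% × 65% × 37% = 6.0125% of Larkspur Capital LLC.
Chain via Oakhollow Group plc → Ironwood Pharma AG (R1): 100% × 73% × 16% = 11.68% of Larkspur Capital LLC.
Aggregating (R2): 6.0125% + 11.68% = 17.6925%.
17.6925% does not exceed the 80% threshold, so Rafael is not a related party to Larkspur Capital LLC.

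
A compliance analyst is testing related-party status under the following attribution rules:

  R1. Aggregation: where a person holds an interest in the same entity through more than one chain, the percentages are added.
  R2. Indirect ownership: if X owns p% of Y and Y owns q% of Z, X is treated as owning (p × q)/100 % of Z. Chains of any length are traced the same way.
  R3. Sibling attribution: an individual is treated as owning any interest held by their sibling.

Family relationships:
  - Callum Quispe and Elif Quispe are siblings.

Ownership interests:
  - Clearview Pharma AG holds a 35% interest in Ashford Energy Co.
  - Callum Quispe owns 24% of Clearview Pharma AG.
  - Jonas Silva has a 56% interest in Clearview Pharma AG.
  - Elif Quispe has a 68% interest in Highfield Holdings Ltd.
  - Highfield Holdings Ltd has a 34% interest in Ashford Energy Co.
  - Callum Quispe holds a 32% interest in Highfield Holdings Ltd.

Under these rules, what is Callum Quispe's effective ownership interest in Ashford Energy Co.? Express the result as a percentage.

42.4%

By sibling attribution (R3), Callum Quispe is treated as also owning Elif Quispe's interest in Highfield Holdings Ltd, giving 32% + 68% = 100%.
Chain via Highfield Holdings Ltd (R2): 100% × 34% = 34% of Ashford Energy Co.
Chain via Clearview Pharma AG (R2): 24% × 35% = 8.4% of Ashford Energy Co.
Aggregating (R1): 34% + 8.4% = 42.4%.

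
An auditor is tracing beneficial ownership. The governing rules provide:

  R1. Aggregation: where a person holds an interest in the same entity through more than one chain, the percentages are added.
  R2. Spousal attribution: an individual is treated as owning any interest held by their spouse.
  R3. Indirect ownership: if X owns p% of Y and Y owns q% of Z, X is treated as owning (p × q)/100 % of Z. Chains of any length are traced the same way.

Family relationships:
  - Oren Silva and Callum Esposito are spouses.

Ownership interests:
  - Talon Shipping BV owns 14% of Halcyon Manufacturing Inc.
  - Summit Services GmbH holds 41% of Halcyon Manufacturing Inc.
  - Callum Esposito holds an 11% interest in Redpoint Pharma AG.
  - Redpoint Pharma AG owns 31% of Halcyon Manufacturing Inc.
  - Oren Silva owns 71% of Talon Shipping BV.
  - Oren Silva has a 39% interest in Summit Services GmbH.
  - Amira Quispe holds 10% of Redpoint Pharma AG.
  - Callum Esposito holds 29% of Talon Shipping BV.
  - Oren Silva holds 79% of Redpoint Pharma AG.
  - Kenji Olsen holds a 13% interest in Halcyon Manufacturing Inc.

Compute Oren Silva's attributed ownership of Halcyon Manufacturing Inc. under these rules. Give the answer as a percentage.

57.89%

By spousal attribution (R2), Oren Silva is treated as also owning Callum Esposito's interest in Talon Shipping BV, giving 71% + 29% = 100%.
By spousal attribution (R2), Oren Silva is treated as also owning Callum Esposito's interest in Redpoint Pharma AG, giving 79% + 11% = 90%.
Chain via Summit Services GmbH (R3): 39% × 41% = 15.99% of Halcyon Manufacturing Inc.
Chain via Talon Shipping BV (R3): 100% × 14% = 14% of Halcyon Manufacturing Inc.
Chain via Redpoint Pharma AG (R3): 90% × 31% = 27.9% of Halcyon Manufacturing Inc.
Aggregating (R1): 15.99% + 14% + 27.9% = 57.89%.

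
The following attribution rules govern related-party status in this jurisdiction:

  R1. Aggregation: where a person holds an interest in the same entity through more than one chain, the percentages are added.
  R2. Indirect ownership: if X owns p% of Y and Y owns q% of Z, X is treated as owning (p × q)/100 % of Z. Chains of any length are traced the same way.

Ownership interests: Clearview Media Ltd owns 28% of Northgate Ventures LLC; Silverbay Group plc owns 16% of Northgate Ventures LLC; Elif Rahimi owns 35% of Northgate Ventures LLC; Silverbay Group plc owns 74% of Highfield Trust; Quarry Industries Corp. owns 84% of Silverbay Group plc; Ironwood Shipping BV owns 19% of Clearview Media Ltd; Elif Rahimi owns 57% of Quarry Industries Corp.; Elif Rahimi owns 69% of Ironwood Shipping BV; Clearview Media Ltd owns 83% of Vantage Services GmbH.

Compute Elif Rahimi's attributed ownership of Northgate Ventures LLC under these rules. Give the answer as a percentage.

Chain via Quarry Industries Corp. → Silverbay Group plc (R2): 57% × 84% × 16% = 7.6608% of Northgate Ventures LLC.
Chain via Ironwood Shipping BV → Clearview Media Ltd (R2): 69% × 19% × 28% = 3.6708% of Northgate Ventures LLC.
Direct interest in Northgate Ventures LLC: 35%.
Aggregating (R1): 7.6608% + 3.6708% + 35% = 46.3316%.

46.3316%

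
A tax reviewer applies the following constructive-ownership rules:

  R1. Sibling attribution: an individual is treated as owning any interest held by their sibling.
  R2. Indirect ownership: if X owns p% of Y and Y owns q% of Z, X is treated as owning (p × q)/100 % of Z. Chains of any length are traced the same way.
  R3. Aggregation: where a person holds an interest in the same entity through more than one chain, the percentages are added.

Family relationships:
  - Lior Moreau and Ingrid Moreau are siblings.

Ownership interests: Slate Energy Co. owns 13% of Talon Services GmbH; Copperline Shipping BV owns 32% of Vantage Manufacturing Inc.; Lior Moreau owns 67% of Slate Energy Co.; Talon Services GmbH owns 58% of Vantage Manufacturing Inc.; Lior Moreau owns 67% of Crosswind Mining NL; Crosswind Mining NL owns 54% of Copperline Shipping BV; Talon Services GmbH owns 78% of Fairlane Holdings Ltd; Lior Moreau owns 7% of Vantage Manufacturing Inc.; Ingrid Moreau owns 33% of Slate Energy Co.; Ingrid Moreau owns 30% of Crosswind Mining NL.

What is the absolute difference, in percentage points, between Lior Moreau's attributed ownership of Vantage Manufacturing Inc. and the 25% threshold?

6.3016

By sibling attribution (R1), Lior Moreau is treated as also owning Ingrid Moreau's interest in Crosswind Mining NL, giving 67% + 30% = 97%.
By sibling attribution (R1), Lior Moreau is treated as also owning Ingrid Moreau's interest in Slate Energy Co, giving 67% + 33% = 100%.
Chain via Crosswind Mining NL → Copperline Shipping BV (R2): 97% × 54% × 32% = 16.7616% of Vantage Manufacturing Inc.
Chain via Slate Energy Co. → Talon Services GmbH (R2): 100% × 13% × 58% = 7.54% of Vantage Manufacturing Inc.
Direct interest in Vantage Manufacturing Inc: 7%.
Aggregating (R3): 16.7616% + 7.54% + 7% = 31.3016%.
31.3016% exceeds the 25% threshold by 6.3016 percentage points.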